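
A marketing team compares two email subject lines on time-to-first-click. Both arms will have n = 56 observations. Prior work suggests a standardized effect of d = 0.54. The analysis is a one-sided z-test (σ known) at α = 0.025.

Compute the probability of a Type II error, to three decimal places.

β ≈ 0.185

Noncentrality parameter: δ = d·√(n/2) = 0.54 × √(56/2) = 2.8574
Critical value for a one-sided test at α = 0.025: z_α = 1.960.
Power = P(Z > 1.960 − δ) = Φ(0.897) = 0.8153.
Type II error: β = 1 − power = 1 − 0.8153 = 0.1847.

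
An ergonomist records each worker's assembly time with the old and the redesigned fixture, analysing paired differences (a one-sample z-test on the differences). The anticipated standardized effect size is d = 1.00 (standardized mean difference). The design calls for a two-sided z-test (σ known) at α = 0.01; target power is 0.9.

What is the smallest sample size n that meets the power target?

For power 0.9 need Φ(δ − z_{0.005}) = 0.9, so δ = z_{0.005} + z_{0.10} = 2.576 + 1.282 = 3.857.
(The Φ(−δ − z_{α/2}) term is vanishingly small for δ > 0 and is dropped in the standard sample-size formula.)
δ = d·√n ⇒ n = (δ/d)² = (3.857 / 1.00)² = 14.88.
Rounding up, n = 15.

n = 15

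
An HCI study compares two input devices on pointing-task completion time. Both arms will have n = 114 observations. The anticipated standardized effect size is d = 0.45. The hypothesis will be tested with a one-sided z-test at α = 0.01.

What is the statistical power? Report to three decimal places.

Power ≈ 0.858

Noncentrality parameter: δ = d·√(n/2) = 0.45 × √(114/2) = 3.3974
Critical value for a one-sided test at α = 0.01: z_α = 2.326.
Power = Φ(δ − 2.326) = Φ(1.071) = 0.8579.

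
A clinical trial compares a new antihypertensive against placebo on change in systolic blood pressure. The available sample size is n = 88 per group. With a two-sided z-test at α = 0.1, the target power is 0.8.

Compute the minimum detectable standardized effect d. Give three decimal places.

Required noncentrality: δ = z_{0.05} + z_{0.20} = 1.645 + 0.842 = 2.486.
(The second rejection-region term Φ(−δ − z_{α/2}) is negligible and dropped.)
δ = d·√(n/2) ⇒ d = δ/√(n/2) = 2.486/√(88/2) = 0.3749.

d ≈ 0.375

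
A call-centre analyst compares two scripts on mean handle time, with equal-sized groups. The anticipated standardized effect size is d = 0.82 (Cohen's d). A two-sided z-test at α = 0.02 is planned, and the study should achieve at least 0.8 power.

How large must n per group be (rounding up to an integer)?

For power 0.8 need Φ(δ − z_{0.01}) = 0.8, so δ = z_{0.01} + z_{0.20} = 2.326 + 0.842 = 3.168.
(Ignoring the negligible lower-tail rejection probability gives the usual closed-form inversion.)
δ = d·√(n/2) ⇒ n = 2(δ/d)² = 2 × (3.168 / 0.82)² = 29.85.
Rounding up, n = 30 per group.

n = 30 per group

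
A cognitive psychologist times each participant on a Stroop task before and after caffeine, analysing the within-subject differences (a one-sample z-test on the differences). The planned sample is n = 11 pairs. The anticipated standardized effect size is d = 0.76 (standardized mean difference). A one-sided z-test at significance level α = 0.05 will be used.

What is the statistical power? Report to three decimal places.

Noncentrality parameter: λ = d·√n = 0.76 × √11 = 2.5206
Critical value for a one-sided test at α = 0.05: z_α = 1.645.
Power = Φ(λ − 1.645) = Φ(0.876) = 0.8094.

Power ≈ 0.809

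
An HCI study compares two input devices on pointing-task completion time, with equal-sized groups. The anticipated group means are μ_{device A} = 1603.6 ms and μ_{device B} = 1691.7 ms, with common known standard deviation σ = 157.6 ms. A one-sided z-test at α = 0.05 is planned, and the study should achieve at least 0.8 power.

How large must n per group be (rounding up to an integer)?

n = 40 per group

Standardized effect: d = |μ_{device A} − μ_{device B}| / σ = |1603.6 − 1691.7| / 157.6 = 0.5590
For power 0.8 need Φ(δ − z_{0.05}) = 0.8, so δ = z_{0.05} + z_{0.20} = 1.645 + 0.842 = 2.486.
δ = d·√(n/2) ⇒ n = 2(δ/d)² = 2 × (2.486 / 0.5590)² = 39.57.
Round up to the next whole unit.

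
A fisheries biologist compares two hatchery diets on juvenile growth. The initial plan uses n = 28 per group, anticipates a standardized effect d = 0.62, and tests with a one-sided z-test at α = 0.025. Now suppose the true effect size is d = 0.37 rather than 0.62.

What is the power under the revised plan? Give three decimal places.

Power ≈ 0.282

With d = 0.37: δ = d·√(n/2) = 0.37 × √(28/2) = 1.3844. Critical value z_{0.025} = 1.960.
Revised power = P(Z > 1.960 − δ) = Φ(-0.576) = 0.2825.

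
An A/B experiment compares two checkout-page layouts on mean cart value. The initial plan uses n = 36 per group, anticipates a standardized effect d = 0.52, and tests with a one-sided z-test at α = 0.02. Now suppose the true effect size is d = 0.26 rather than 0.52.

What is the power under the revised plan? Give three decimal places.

Power ≈ 0.171

With d = 0.26: δ = d·√(n/2) = 0.26 × √(36/2) = 1.1031. Critical value z_{0.02} = 2.054.
Revised power = P(Z > 2.054 − δ) = Φ(-0.951) = 0.1709.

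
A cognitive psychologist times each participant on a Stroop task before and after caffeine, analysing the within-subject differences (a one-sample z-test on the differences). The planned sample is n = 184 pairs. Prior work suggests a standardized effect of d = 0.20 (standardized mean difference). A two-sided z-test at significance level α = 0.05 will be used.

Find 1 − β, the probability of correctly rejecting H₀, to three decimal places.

Noncentrality parameter: λ = d·√n = 0.20 × √184 = 2.7129
Critical value for a two-sided test at α = 0.05: z_{α/2} = 1.960.
Power = Φ(λ − 1.960) + Φ(−λ − 1.960) = Φ(0.753) + Φ(-4.673) = 0.7743 + 0.0000 = 0.7743.

Power ≈ 0.774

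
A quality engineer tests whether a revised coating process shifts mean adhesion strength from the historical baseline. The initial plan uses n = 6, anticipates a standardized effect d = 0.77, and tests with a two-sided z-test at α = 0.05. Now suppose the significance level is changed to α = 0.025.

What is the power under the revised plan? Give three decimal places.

δ = d·√n = 0.77 × √6 = 1.8861 (unchanged). New critical value: z_{0.0125} = 2.241.
Revised power = Φ(δ − 2.241) + Φ(−δ − 2.241) = Φ(-0.355) + Φ(-4.128) = 0.3612 + 0.0000 = 0.3612.

Power ≈ 0.361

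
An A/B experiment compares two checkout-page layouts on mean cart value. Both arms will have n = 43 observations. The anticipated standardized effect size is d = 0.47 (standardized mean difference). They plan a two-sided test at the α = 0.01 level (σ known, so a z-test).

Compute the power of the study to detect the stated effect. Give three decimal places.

Power ≈ 0.346

Noncentrality parameter: δ = d·√(n/2) = 0.47 × √(43/2) = 2.1793
Two-sided α = 0.01 → critical value z_{0.005} = 2.576.
Power = Φ(δ − 2.576) + Φ(−δ − 2.576) = Φ(-0.397) + Φ(-4.755) = 0.3459 + 0.0000 = 0.3459.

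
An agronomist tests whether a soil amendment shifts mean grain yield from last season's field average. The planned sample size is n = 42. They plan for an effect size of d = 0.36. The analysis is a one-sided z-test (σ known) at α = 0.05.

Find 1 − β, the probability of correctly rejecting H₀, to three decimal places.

Noncentrality parameter: δ = d·√n = 0.36 × √42 = 2.3331
One-sided α = 0.05 → critical value z_{0.05} = 1.645.
Power = Φ(δ − 1.645) = Φ(0.688) = 0.7543.

Power ≈ 0.754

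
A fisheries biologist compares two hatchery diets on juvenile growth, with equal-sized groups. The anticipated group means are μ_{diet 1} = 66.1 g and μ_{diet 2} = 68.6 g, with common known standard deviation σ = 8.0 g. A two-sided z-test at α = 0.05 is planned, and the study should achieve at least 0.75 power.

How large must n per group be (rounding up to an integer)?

Standardized effect: d = |μ_{diet 1} − μ_{diet 2}| / σ = |66.1 − 68.6| / 8.0 = 0.3125
Set Φ(δ − 1.960) = 0.75; then δ − 1.960 = Φ⁻¹(0.75) = 0.674, giving δ = 2.634.
(For δ > 0 the lower-tail rejection region contributes negligibly to power, so the one-term inversion is standard.)
δ = d·√(n/2) ⇒ n = 2(δ/d)² = 2 × (2.634 / 0.3125)² = 142.14.
Round up to the next whole unit.

n = 143 per group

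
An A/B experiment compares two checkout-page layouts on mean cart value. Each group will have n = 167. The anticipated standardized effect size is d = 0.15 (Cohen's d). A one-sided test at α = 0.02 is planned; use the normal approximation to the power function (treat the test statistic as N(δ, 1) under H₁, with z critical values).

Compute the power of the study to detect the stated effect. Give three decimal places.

Noncentrality parameter: δ = d·√(n/2) = 0.15 × √(167/2) = 1.3707
One-sided α = 0.02 → critical value z_{0.02} = 2.054.
Power = Φ(δ − 2.054) = Φ(-0.683) = 0.2473.

Power ≈ 0.247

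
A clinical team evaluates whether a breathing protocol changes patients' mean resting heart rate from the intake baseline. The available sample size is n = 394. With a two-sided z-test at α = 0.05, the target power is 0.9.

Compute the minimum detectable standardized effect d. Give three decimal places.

Need Φ(δ − 1.960) = 0.9, so δ = 1.960 + 1.282 = 3.242.
(Lower-tail contribution to power is negligible for δ > 0.)
δ = d·√n ⇒ d = δ/√n = 3.242/√394 = 0.1633.

d ≈ 0.163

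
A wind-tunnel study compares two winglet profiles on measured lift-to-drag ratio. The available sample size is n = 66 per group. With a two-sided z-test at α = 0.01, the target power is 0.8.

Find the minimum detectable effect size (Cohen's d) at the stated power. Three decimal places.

Required noncentrality: δ = z_{0.005} + z_{0.20} = 2.576 + 0.842 = 3.417.
(The second rejection-region term Φ(−δ − z_{α/2}) is negligible and dropped.)
δ = d·√(n/2) ⇒ d = δ/√(n/2) = 3.417/√(66/2) = 0.5949.

d ≈ 0.595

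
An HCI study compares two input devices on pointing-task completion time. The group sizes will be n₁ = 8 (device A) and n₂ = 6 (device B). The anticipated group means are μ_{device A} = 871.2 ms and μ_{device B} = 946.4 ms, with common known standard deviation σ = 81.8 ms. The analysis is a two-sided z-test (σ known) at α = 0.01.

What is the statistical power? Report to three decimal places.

Standardized effect: d = |μ_{device A} − μ_{device B}| / σ = |871.2 − 946.4| / 81.8 = 0.9193
Noncentrality parameter: δ = d / √(1/n₁ + 1/n₂) = 0.9193 / √(1/8 + 1/6) = 1.7022
Critical value for a two-sided test at α = 0.01: z_{α/2} = 2.576.
Power = Φ(δ − 2.576) + Φ(−δ − 2.576) = Φ(-0.874) + Φ(-4.278) = 0.1912 + 0.0000 = 0.1912.

Power ≈ 0.191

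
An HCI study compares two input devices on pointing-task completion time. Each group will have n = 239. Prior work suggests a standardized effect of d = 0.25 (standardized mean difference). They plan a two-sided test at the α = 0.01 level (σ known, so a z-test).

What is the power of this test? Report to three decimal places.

Noncentrality parameter: δ = d·√(n/2) = 0.25 × √(239/2) = 2.7329
Two-sided α = 0.01 → critical value z_{0.005} = 2.576.
Power = Φ(δ − 2.576) + Φ(−δ − 2.576) = Φ(0.157) + Φ(-5.309) = 0.5624 + 0.0000 = 0.5624.

Power ≈ 0.562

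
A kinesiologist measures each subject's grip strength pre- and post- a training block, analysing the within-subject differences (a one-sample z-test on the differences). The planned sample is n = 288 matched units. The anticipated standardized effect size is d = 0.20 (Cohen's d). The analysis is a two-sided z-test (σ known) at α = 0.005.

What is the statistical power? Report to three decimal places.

Noncentrality parameter: δ = d·√n = 0.20 × √288 = 3.3941
Critical value for a two-sided test at α = 0.005: z_{α/2} = 2.807.
Power = Φ(δ − 2.807) + Φ(−δ − 2.807) = Φ(0.587) + Φ(-6.201) = 0.7214 + 0.0000 = 0.7214.

Power ≈ 0.721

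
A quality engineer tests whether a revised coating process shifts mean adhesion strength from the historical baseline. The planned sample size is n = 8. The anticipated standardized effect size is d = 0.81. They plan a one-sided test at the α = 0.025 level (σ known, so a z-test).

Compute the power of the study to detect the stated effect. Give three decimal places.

Power ≈ 0.630

Noncentrality parameter: δ = d·√n = 0.81 × √8 = 2.2910
Critical value for a one-sided test at α = 0.025: z_α = 1.960.
Power = Φ(δ − 1.960) = Φ(0.331) = 0.6297.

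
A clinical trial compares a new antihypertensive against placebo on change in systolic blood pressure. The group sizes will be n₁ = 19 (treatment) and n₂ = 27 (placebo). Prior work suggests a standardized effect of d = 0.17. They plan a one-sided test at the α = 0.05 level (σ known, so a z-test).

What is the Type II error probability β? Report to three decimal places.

β ≈ 0.859

Noncentrality parameter: λ = d / √(1/n₁ + 1/n₂) = 0.17 / √(1/19 + 1/27) = 0.5677
Critical value for a one-sided test at α = 0.05: z_α = 1.645.
Power = P(Z > 1.645 − λ) = Φ(-1.077) = 0.1407.
Type II error: β = 1 − power = 1 − 0.1407 = 0.8593.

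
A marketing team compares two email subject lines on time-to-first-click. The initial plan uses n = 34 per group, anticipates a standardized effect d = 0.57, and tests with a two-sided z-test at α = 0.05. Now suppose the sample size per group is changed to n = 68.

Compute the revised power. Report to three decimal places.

Power ≈ 0.914

With n = 68 per group: δ = d·√(n/2) = 0.57 × √(68/2) = 3.3236. Critical value z_{0.025} = 1.960.
Revised power = Φ(δ − 1.960) + Φ(−δ − 1.960) = Φ(1.364) + Φ(-5.284) = 0.9137 + 0.0000 = 0.9137.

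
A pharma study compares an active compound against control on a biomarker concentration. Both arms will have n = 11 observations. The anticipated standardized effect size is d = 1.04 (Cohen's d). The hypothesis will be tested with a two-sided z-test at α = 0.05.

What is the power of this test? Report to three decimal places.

Noncentrality parameter: δ = d·√(n/2) = 1.04 × √(11/2) = 2.4390
Critical value for a two-sided test at α = 0.05: z_{α/2} = 1.960.
Power = Φ(δ − 1.960) + Φ(−δ − 1.960) = Φ(0.479) + Φ(-4.399) = 0.6840 + 0.0000 = 0.6841.

Power ≈ 0.684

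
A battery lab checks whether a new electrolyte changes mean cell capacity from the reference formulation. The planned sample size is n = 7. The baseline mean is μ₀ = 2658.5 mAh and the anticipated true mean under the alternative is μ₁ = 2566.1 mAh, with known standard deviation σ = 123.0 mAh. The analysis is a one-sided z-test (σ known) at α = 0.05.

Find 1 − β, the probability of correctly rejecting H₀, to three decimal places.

Power ≈ 0.634

Standardized effect: d = |μ₁ − μ₀| / σ = |2566.1 − 2658.5| / 123.0 = 0.7512
Noncentrality parameter: δ = d·√n = 0.7512 × √7 = 1.9875
Critical value for a one-sided test at α = 0.05: z_α = 1.645.
Power = Φ(δ − 1.645) = Φ(0.343) = 0.6341.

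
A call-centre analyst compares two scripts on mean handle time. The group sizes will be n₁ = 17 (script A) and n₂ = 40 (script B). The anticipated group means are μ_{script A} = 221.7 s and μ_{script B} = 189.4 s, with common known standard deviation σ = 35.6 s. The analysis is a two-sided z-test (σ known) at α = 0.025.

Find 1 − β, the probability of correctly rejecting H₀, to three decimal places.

Power ≈ 0.814

Standardized effect: d = |μ_{script A} − μ_{script B}| / σ = |221.7 − 189.4| / 35.6 = 0.9073
Noncentrality parameter: δ = d / √(1/n₁ + 1/n₂) = 0.9073 / √(1/17 + 1/40) = 3.1338
Critical value for a two-sided test at α = 0.025: z_{α/2} = 2.241.
Power = Φ(δ − 2.241) + Φ(−δ − 2.241) = Φ(0.892) + Φ(-5.375) = 0.8139 + 0.0000 = 0.8139.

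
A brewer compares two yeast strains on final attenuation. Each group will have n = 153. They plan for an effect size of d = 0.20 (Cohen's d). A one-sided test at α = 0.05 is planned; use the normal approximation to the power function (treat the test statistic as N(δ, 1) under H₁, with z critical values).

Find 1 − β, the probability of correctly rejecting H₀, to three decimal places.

Noncentrality parameter: δ = d·√(n/2) = 0.20 × √(153/2) = 1.7493
One-sided α = 0.05 → critical value z_{0.05} = 1.645.
Power = Φ(δ − 1.645) = Φ(0.104) = 0.5416.

Power ≈ 0.542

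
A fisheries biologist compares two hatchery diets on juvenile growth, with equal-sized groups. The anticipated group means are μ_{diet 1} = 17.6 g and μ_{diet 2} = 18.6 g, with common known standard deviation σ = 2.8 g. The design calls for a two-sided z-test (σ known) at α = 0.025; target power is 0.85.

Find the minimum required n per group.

Standardized effect: d = |μ_{diet 1} − μ_{diet 2}| / σ = |17.6 − 18.6| / 2.8 = 0.3571
Set Φ(δ − 2.241) = 0.85; then δ − 2.241 = Φ⁻¹(0.85) = 1.036, giving δ = 3.278.
(Ignoring the negligible lower-tail rejection probability gives the usual closed-form inversion.)
δ = d·√(n/2) ⇒ n = 2(δ/d)² = 2 × (3.278 / 0.3571)² = 168.47.
Rounding up, n = 169 per group.

n = 169 per group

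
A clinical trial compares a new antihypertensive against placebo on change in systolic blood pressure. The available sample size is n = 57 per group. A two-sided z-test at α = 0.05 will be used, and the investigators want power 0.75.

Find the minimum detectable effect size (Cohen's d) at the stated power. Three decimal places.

Need Φ(δ − 1.960) = 0.75, so δ = 1.960 + 0.674 = 2.634.
(Lower-tail contribution to power is negligible for δ > 0.)
δ = d·√(n/2) ⇒ d = δ/√(n/2) = 2.634/√(57/2) = 0.4935.

d ≈ 0.493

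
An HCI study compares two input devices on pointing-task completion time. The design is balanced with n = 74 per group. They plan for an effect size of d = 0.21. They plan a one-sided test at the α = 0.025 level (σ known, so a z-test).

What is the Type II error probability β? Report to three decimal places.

Noncentrality parameter: δ = d·√(n/2) = 0.21 × √(74/2) = 1.2774
One-sided α = 0.025 → critical value z_{0.025} = 1.960.
Power = Φ(δ − 1.960) = Φ(-0.683) = 0.2474.
Type II error: β = 1 − power = 1 − 0.2474 = 0.7526.

β ≈ 0.753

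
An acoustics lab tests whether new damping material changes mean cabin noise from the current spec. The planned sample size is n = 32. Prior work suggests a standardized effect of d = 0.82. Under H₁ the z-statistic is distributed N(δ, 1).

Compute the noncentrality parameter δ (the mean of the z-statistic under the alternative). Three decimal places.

δ = d·√n = 0.82 × √32 = 4.6386

δ ≈ 4.639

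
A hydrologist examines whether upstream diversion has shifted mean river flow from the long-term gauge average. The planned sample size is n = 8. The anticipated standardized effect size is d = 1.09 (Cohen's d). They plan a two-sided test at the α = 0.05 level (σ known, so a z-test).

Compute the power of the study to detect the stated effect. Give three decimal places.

Power ≈ 0.869

Noncentrality parameter: δ = d·√n = 1.09 × √8 = 3.0830
Critical value for a two-sided test at α = 0.05: z_{α/2} = 1.960.
Power = Φ(δ − 1.960) + Φ(−δ − 1.960) = Φ(1.123) + Φ(-5.043) = 0.8693 + 0.0000 = 0.8693.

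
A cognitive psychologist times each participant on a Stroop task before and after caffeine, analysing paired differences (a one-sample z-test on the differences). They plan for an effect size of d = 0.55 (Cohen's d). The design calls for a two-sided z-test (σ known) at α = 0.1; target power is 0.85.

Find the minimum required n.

Set Φ(δ − 1.645) = 0.85; then δ − 1.645 = Φ⁻¹(0.85) = 1.036, giving δ = 2.681.
(The Φ(−δ − z_{α/2}) term is vanishingly small for δ > 0 and is dropped in the standard sample-size formula.)
δ = d·√n ⇒ n = (δ/d)² = (2.681 / 0.55)² = 23.77.
Rounding up, n = 24.

n = 24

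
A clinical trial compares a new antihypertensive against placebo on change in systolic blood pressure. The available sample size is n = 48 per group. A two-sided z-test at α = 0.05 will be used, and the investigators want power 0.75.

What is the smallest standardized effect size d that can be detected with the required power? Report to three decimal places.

Required noncentrality: δ = z_{0.025} + z_{0.25} = 1.960 + 0.674 = 2.634.
(Lower-tail contribution to power is negligible for δ > 0.)
δ = d·√(n/2) ⇒ d = δ/√(n/2) = 2.634/√(48/2) = 0.5378.

d ≈ 0.538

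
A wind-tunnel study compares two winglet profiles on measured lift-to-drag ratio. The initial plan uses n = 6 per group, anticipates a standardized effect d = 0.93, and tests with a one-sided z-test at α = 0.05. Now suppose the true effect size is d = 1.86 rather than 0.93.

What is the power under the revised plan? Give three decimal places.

With d = 1.86: δ = d·√(n/2) = 1.86 × √(6/2) = 3.2216. Critical value z_{0.05} = 1.645.
Revised power = Φ(δ − 1.645) = Φ(1.577) = 0.9426.

Power ≈ 0.943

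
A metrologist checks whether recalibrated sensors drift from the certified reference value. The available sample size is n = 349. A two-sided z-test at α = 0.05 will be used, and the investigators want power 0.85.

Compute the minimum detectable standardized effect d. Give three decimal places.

Required noncentrality: δ = z_{0.025} + z_{0.15} = 1.960 + 1.036 = 2.996.
(The second rejection-region term Φ(−δ − z_{α/2}) is negligible and dropped.)
δ = d·√n ⇒ d = δ/√n = 2.996/√349 = 0.1604.

d ≈ 0.160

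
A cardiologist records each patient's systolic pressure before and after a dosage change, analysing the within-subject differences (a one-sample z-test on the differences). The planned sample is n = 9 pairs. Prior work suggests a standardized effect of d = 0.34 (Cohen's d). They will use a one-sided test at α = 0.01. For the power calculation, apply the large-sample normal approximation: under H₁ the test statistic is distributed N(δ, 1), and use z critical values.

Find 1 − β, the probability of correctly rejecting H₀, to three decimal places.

Noncentrality parameter: δ = d·√n = 0.34 × √9 = 1.0200
Critical value for a one-sided test at α = 0.01: z_α = 2.326.
Power = Φ(δ − 2.326) = Φ(-1.306) = 0.0957.

Power ≈ 0.096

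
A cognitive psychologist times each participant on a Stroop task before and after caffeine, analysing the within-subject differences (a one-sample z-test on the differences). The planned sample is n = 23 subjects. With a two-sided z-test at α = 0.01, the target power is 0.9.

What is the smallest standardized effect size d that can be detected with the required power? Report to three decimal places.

d ≈ 0.804

Need Φ(δ − 2.576) = 0.9, so δ = 2.576 + 1.282 = 3.857.
(The second rejection-region term Φ(−δ − z_{α/2}) is negligible and dropped.)
δ = d·√n ⇒ d = δ/√n = 3.857/√23 = 0.8043.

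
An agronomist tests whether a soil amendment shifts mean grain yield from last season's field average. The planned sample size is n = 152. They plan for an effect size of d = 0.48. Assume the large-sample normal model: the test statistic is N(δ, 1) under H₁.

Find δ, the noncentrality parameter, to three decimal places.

δ ≈ 5.918

δ = d·√n = 0.48 × √152 = 5.9178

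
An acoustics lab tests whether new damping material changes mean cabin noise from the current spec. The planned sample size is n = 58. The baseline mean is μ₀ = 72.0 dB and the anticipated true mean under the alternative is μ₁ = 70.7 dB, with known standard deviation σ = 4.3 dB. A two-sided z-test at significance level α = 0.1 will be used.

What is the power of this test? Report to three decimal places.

Standardized effect: d = |μ₁ − μ₀| / σ = |70.7 − 72.0| / 4.3 = 0.3023
Noncentrality parameter: δ = d·√n = 0.3023 × √58 = 2.3024
Critical value for a two-sided test at α = 0.1: z_{α/2} = 1.645.
Power = Φ(δ − 1.645) + Φ(−δ − 1.645) = Φ(0.658) + Φ(-3.947) = 0.7446 + 0.0000 = 0.7446.

Power ≈ 0.745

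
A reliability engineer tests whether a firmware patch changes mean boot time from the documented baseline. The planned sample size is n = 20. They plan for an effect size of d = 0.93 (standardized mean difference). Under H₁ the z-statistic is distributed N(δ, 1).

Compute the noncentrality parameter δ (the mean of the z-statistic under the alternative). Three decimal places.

δ = d·√n = 0.93 × √20 = 4.1591

δ ≈ 4.159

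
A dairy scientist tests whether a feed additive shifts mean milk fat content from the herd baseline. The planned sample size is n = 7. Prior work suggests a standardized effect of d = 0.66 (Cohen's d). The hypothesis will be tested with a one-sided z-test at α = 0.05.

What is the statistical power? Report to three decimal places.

Noncentrality parameter: λ = d·√n = 0.66 × √7 = 1.7462
Critical value for a one-sided test at α = 0.05: z_α = 1.645.
Power = Φ(λ − 1.645) = Φ(0.101) = 0.5404.

Power ≈ 0.540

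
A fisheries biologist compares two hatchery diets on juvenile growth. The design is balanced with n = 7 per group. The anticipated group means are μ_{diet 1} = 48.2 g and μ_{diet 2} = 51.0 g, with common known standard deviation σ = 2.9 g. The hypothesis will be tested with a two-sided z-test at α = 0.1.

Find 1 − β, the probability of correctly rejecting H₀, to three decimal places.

Power ≈ 0.564

Standardized effect: d = |μ_{diet 1} − μ_{diet 2}| / σ = |48.2 − 51.0| / 2.9 = 0.9655
Noncentrality parameter: δ = d·√(n/2) = 0.9655 × √(7/2) = 1.8063
Two-sided α = 0.1 → critical value z_{0.05} = 1.645.
Power = Φ(δ − 1.645) + Φ(−δ − 1.645) = Φ(0.161) + Φ(-3.451) = 0.5641 + 0.0003 = 0.5644.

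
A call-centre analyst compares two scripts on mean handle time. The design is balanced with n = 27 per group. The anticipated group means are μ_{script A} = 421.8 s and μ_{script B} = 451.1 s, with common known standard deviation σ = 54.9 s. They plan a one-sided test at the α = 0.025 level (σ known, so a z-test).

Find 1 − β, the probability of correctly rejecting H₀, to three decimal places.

Standardized effect: d = |μ_{script A} − μ_{script B}| / σ = |421.8 − 451.1| / 54.9 = 0.5337
Noncentrality parameter: δ = d·√(n/2) = 0.5337 × √(27/2) = 1.9609
Critical value for a one-sided test at α = 0.025: z_α = 1.960.
Power = Φ(δ − 1.960) = Φ(0.001) = 0.5004.

Power ≈ 0.500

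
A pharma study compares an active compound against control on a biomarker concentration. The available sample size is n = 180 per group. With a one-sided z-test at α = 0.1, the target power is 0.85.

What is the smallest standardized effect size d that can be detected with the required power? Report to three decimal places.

Required noncentrality: δ = z_{0.1} + z_{0.15} = 1.282 + 1.036 = 2.318.
δ = d·√(n/2) ⇒ d = δ/√(n/2) = 2.318/√(180/2) = 0.2443.

d ≈ 0.244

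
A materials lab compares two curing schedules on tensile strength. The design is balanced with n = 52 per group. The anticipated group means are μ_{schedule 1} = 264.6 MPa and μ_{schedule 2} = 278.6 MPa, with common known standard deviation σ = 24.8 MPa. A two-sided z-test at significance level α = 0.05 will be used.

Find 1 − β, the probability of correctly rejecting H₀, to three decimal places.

Standardized effect: d = |μ_{schedule 1} − μ_{schedule 2}| / σ = |264.6 − 278.6| / 24.8 = 0.5645
Noncentrality parameter: δ = d·√(n/2) = 0.5645 × √(52/2) = 2.8785
Two-sided α = 0.05 → critical value z_{0.025} = 1.960.
Power = Φ(δ − 1.960) + Φ(−δ − 1.960) = Φ(0.919) + Φ(-4.838) = 0.8208 + 0.0000 = 0.8208.

Power ≈ 0.821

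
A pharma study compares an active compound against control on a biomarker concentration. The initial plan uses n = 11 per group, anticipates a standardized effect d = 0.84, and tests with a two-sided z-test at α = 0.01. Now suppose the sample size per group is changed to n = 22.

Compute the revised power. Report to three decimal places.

With n = 22 per group: δ = d·√(n/2) = 0.84 × √(22/2) = 2.7860. Critical value z_{0.005} = 2.576.
Revised power = Φ(δ − 2.576) + Φ(−δ − 2.576) = Φ(0.210) + Φ(-5.362) = 0.5832 + 0.0000 = 0.5832.

Power ≈ 0.583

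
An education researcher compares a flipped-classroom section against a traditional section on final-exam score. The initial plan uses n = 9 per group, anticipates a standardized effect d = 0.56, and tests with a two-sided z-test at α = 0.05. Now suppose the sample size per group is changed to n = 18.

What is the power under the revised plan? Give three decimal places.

Power ≈ 0.390

With n = 18 per group: δ = d·√(n/2) = 0.56 × √(18/2) = 1.6800. Critical value z_{0.025} = 1.960.
Revised power = Φ(δ − 1.960) + Φ(−δ − 1.960) = Φ(-0.280) + Φ(-3.640) = 0.3898 + 0.0001 = 0.3899.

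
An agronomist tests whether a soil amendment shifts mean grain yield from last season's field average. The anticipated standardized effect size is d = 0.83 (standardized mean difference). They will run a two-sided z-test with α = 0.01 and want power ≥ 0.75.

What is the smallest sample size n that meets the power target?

n = 16

Set Φ(δ − 2.576) = 0.75; then δ − 2.576 = Φ⁻¹(0.75) = 0.674, giving δ = 3.250.
(The Φ(−δ − z_{α/2}) term is vanishingly small for δ > 0 and is dropped in the standard sample-size formula.)
δ = d·√n ⇒ n = (δ/d)² = (3.250 / 0.83)² = 15.34.
Round up to the next whole unit.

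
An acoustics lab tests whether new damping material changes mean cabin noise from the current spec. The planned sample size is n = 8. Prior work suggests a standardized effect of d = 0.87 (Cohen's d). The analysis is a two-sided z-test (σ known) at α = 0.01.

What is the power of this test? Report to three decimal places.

Power ≈ 0.454

Noncentrality parameter: δ = d·√n = 0.87 × √8 = 2.4607
Two-sided α = 0.01 → critical value z_{0.005} = 2.576.
Power = Φ(δ − 2.576) + Φ(−δ − 2.576) = Φ(-0.115) + Φ(-5.037) = 0.4542 + 0.0000 = 0.4542.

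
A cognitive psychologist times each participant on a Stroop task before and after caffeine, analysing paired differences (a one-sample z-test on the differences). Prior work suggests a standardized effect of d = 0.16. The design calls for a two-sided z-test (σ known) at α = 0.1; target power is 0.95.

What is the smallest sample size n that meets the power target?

n = 423

Set Φ(δ − 1.645) = 0.95; then δ − 1.645 = Φ⁻¹(0.95) = 1.645, giving δ = 3.290.
(Ignoring the negligible lower-tail rejection probability gives the usual closed-form inversion.)
δ = d·√n ⇒ n = (δ/d)² = (3.290 / 0.16)² = 422.74.
Round up to the next whole unit.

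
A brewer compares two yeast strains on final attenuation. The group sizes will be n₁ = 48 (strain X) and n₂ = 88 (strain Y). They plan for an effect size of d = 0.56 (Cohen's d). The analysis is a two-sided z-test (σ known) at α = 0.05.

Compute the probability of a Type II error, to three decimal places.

β ≈ 0.123

Noncentrality parameter: δ = d / √(1/n₁ + 1/n₂) = 0.56 / √(1/48 + 1/88) = 3.1209
Two-sided α = 0.05 → critical value z_{0.025} = 1.960.
Power = Φ(δ − 1.960) + Φ(−δ − 1.960) = Φ(1.161) + Φ(-5.081) = 0.8772 + 0.0000 = 0.8772.
Type II error: β = 1 − power = 1 − 0.8772 = 0.1228.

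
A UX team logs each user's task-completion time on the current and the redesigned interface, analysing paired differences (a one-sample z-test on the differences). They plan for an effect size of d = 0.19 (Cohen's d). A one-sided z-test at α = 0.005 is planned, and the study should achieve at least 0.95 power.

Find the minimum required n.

Set Φ(δ − 2.576) = 0.95; then δ − 2.576 = Φ⁻¹(0.95) = 1.645, giving δ = 4.221.
δ = d·√n ⇒ n = (δ/d)² = (4.221 / 0.19)² = 493.47.
Round up to the next whole unit.

n = 494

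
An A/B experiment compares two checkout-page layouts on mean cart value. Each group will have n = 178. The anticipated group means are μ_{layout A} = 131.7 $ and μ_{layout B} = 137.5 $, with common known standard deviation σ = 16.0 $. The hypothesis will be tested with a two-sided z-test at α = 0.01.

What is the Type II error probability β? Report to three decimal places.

β ≈ 0.199

Standardized effect: d = |μ_{layout A} − μ_{layout B}| / σ = |131.7 − 137.5| / 16.0 = 0.3625
Noncentrality parameter: δ = d·√(n/2) = 0.3625 × √(178/2) = 3.4198
Two-sided α = 0.01 → critical value z_{0.005} = 2.576.
Power = Φ(δ − 2.576) + Φ(−δ − 2.576) = Φ(0.844) + Φ(-5.996) = 0.8007 + 0.0000 = 0.8007.
Type II error: β = 1 − power = 1 − 0.8007 = 0.1993.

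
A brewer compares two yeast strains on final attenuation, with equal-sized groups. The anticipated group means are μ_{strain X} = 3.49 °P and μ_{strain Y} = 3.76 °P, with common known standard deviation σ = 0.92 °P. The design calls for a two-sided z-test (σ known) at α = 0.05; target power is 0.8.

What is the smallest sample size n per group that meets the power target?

Standardized effect: d = |μ_{strain X} − μ_{strain Y}| / σ = |3.49 − 3.76| / 0.92 = 0.2935
Set Φ(δ − 1.960) = 0.8; then δ − 1.960 = Φ⁻¹(0.8) = 0.842, giving δ = 2.802.
(The Φ(−δ − z_{α/2}) term is vanishingly small for δ > 0 and is dropped in the standard sample-size formula.)
δ = d·√(n/2) ⇒ n = 2(δ/d)² = 2 × (2.802 / 0.2935)² = 182.26.
Rounding up, n = 183 per group.

n = 183 per group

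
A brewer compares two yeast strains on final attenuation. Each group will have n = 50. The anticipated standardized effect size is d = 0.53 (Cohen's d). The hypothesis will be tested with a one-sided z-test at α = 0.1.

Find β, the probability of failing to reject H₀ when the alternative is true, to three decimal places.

Noncentrality parameter: δ = d·√(n/2) = 0.53 × √(50/2) = 2.6500
Critical value for a one-sided test at α = 0.1: z_α = 1.282.
Power = P(Z > 1.282 − δ) = Φ(1.368) = 0.9144.
Type II error: β = 1 − power = 1 − 0.9144 = 0.0856.

β ≈ 0.086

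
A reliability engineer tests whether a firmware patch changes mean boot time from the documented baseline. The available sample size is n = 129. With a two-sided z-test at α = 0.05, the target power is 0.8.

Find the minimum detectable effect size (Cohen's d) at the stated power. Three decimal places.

Need Φ(δ − 1.960) = 0.8, so δ = 1.960 + 0.842 = 2.802.
(Lower-tail contribution to power is negligible for δ > 0.)
δ = d·√n ⇒ d = δ/√n = 2.802/√129 = 0.2467.

d ≈ 0.247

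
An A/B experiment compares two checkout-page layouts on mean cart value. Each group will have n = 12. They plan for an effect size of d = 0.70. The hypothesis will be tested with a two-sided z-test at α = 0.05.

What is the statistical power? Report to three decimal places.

Noncentrality parameter: δ = d·√(n/2) = 0.70 × √(12/2) = 1.7146
Two-sided α = 0.05 → critical value z_{0.025} = 1.960.
Power = Φ(δ − 1.960) + Φ(−δ − 1.960) = Φ(-0.245) + Φ(-3.675) = 0.4031 + 0.0001 = 0.4032.

Power ≈ 0.403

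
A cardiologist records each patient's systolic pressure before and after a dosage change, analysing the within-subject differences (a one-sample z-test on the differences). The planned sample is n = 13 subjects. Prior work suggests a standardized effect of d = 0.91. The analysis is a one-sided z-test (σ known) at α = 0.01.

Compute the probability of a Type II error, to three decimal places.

β ≈ 0.170

Noncentrality parameter: δ = d·√n = 0.91 × √13 = 3.2811
One-sided α = 0.01 → critical value z_{0.01} = 2.326.
Power = Φ(δ − 2.326) = Φ(0.955) = 0.8301.
Type II error: β = 1 − power = 1 − 0.8301 = 0.1699.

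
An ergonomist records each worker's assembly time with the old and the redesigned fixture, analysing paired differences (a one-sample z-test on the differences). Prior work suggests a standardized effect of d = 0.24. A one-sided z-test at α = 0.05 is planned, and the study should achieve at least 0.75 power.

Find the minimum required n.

For power 0.75 need Φ(δ − z_{0.05}) = 0.75, so δ = z_{0.05} + z_{0.25} = 1.645 + 0.674 = 2.319.
δ = d·√n ⇒ n = (δ/d)² = (2.319 / 0.24)² = 93.39.
Rounding up, n = 94.

n = 94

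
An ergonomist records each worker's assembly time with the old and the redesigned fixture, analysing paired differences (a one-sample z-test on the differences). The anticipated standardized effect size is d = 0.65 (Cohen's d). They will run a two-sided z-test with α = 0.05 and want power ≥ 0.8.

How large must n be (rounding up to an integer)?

n = 19

For power 0.8 need Φ(δ − z_{0.025}) = 0.8, so δ = z_{0.025} + z_{0.20} = 1.960 + 0.842 = 2.802.
(Ignoring the negligible lower-tail rejection probability gives the usual closed-form inversion.)
δ = d·√n ⇒ n = (δ/d)² = (2.802 / 0.65)² = 18.58.
Rounding up, n = 19.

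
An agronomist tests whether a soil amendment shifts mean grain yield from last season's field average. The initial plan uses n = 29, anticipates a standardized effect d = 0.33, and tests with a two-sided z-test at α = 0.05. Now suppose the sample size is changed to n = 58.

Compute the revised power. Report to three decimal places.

Power ≈ 0.710

With n = 58: δ = d·√n = 0.33 × √58 = 2.5132. Critical value z_{0.025} = 1.960.
Revised power = Φ(δ − 1.960) + Φ(−δ − 1.960) = Φ(0.553) + Φ(-4.473) = 0.7100 + 0.0000 = 0.7100.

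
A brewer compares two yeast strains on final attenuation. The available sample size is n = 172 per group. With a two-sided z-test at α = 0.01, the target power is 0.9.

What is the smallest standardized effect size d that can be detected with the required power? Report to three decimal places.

Required noncentrality: δ = z_{0.005} + z_{0.10} = 2.576 + 1.282 = 3.857.
(The second rejection-region term Φ(−δ − z_{α/2}) is negligible and dropped.)
δ = d·√(n/2) ⇒ d = δ/√(n/2) = 3.857/√(172/2) = 0.4160.

d ≈ 0.416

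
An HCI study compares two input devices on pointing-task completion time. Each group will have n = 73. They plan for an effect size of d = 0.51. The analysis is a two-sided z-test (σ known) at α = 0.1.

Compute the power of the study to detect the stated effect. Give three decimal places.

Power ≈ 0.925

Noncentrality parameter: δ = d·√(n/2) = 0.51 × √(73/2) = 3.0812
Critical value for a two-sided test at α = 0.1: z_{α/2} = 1.645.
Power = Φ(δ − 1.645) + Φ(−δ − 1.645) = Φ(1.436) + Φ(-4.726) = 0.9245 + 0.0000 = 0.9245.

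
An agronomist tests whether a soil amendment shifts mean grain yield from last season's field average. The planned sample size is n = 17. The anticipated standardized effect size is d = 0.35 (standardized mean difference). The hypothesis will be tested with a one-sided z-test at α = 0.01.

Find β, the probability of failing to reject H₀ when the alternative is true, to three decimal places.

β ≈ 0.811

Noncentrality parameter: δ = d·√n = 0.35 × √17 = 1.4431
One-sided α = 0.01 → critical value z_{0.01} = 2.326.
Power = P(Z > 2.326 − δ) = Φ(-0.883) = 0.1885.
Type II error: β = 1 − power = 1 − 0.1885 = 0.8115.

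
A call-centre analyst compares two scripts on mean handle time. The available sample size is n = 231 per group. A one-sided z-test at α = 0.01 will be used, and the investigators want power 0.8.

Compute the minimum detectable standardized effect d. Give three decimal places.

d ≈ 0.295

Required noncentrality: δ = z_{0.01} + z_{0.20} = 2.326 + 0.842 = 3.168.
δ = d·√(n/2) ⇒ d = δ/√(n/2) = 3.168/√(231/2) = 0.2948.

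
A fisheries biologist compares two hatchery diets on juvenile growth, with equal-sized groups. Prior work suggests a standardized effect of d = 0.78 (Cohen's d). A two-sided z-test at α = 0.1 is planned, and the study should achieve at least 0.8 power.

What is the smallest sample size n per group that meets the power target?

Set Φ(δ − 1.645) = 0.8; then δ − 1.645 = Φ⁻¹(0.8) = 0.842, giving δ = 2.486.
(For δ > 0 the lower-tail rejection region contributes negligibly to power, so the one-term inversion is standard.)
δ = d·√(n/2) ⇒ n = 2(δ/d)² = 2 × (2.486 / 0.78)² = 20.32.
Rounding up, n = 21 per group.

n = 21 per group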